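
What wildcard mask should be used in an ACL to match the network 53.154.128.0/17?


Subnet mask: 255.255.128.0
Wildcard = 255.255.255.255 - subnet mask
255 - 255 = 0
255 - 255 = 0
255 - 128 = 127
255 - 0 = 255
Wildcard: 0.0.127.255


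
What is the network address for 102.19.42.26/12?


IP:   01100110.00010011.00101010.00011010
Mask: 11111111.11110000.00000000.00000000
AND operation:
Net:  01100110.00010000.00000000.00000000
Network: 102.16.0.0/12


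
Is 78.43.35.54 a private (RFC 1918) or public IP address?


RFC 1918 private ranges:
  10.0.0.0/8 (10.0.0.0 - 10.255.255.255)
  172.16.0.0/12 (172.16.0.0 - 172.31.255.255)
  192.168.0.0/16 (192.168.0.0 - 192.168.255.255)
Public (not in any RFC 1918 range)


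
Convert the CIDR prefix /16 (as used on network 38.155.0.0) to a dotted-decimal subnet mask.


/16 means 16 network bits, 16 host bits
Binary: 11111111111111110000000000000000
Mask: 255.255.0.0


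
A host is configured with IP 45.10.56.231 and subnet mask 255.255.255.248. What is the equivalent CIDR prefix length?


Binary: 11111111.11111111.11111111.11111000
Count leading 1s
Prefix: /29


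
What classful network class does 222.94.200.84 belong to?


First octet: 222
Binary: 11011110
110xxxxx -> Class C (192-223)
Class C, default mask 255.255.255.0 (/24)


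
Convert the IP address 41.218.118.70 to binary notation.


41 = 00101001
218 = 11011010
118 = 01110110
70 = 01000110
Binary: 00101001.11011010.01110110.01000110


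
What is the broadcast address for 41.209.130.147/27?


Network: 41.209.130.128/27
Host bits = 5
Set all host bits to 1:
Broadcast: 41.209.130.159


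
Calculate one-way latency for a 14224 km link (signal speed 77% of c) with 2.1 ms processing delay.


Speed = 0.77 * 3e5 km/s = 231000 km/s
Propagation delay = 14224 / 231000 = 0.0616 s = 61.5758 ms
Processing delay = 2.1 ms
Total one-way latency = 63.6758 ms


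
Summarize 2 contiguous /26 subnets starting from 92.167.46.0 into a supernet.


Original prefix: /26
Number of subnets: 2 = 2^1
New prefix = 26 - 1 = 25
Supernet: 92.167.46.0/25


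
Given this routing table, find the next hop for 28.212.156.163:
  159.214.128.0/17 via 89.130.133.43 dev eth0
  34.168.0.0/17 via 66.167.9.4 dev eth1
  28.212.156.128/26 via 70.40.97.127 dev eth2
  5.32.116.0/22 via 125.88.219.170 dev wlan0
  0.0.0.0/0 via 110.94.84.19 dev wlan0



Longest prefix match for 28.212.156.163:
  /17 159.214.128.0: no
  /17 34.168.0.0: no
  /26 28.212.156.128: MATCH
  /22 5.32.116.0: no
  /0 0.0.0.0: MATCH
Selected: next-hop 70.40.97.127 via eth2 (matched /26)


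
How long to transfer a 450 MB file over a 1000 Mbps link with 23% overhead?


Effective throughput = 1000 * (1 - 23/100) = 770 Mbps
File size in Mb = 450 * 8 = 3600 Mb
Time = 3600 / 770
Time = 4.6753 seconds


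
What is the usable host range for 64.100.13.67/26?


Network: 64.100.13.64
Broadcast: 64.100.13.127
First usable = network + 1
Last usable = broadcast - 1
Range: 64.100.13.65 to 64.100.13.126


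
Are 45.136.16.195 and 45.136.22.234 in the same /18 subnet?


Mask: 255.255.192.0
45.136.16.195 AND mask = 45.136.0.0
45.136.22.234 AND mask = 45.136.0.0
Yes, same subnet (45.136.0.0)


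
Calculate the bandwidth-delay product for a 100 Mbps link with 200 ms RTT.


BDP = bandwidth * RTT
= 100 Mbps * 200 ms
= 100 * 1e6 * 200 / 1000 bits
= 20000000 bits
= 2500000 bytes
= 2441.4062 KB
BDP = 20000000 bits (2500000 bytes)


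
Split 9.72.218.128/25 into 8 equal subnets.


New prefix = 25 + 3 = 28
Each subnet has 16 addresses
  9.72.218.128/28
  9.72.218.144/28
  9.72.218.160/28
  9.72.218.176/28
  9.72.218.192/28
  9.72.218.208/28
  9.72.218.224/28
  9.72.218.240/28
Subnets: 9.72.218.128/28, 9.72.218.144/28, 9.72.218.160/28, 9.72.218.176/28, 9.72.218.192/28, 9.72.218.208/28, 9.72.218.224/28, 9.72.218.240/28


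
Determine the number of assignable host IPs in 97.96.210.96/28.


Host bits = 32 - 28 = 4
Total addresses = 2^4 = 16
Usable = total - 2 (network and broadcast)
Usable hosts: 14


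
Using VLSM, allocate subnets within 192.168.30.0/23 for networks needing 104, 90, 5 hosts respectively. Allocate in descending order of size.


104 hosts -> /25 (126 usable): 192.168.30.0/25
90 hosts -> /25 (126 usable): 192.168.30.128/25
5 hosts -> /29 (6 usable): 192.168.31.0/29
Allocation: 192.168.30.0/25 (104 hosts, 126 usable); 192.168.30.128/25 (90 hosts, 126 usable); 192.168.31.0/29 (5 hosts, 6 usable)


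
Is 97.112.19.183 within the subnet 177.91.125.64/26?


Subnet network: 177.91.125.64
Test IP AND mask: 97.112.19.128
No, 97.112.19.183 is not in 177.91.125.64/26


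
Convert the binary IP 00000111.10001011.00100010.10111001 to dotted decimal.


00000111 = 7
10001011 = 139
00100010 = 34
10111001 = 185
IP: 7.139.34.185


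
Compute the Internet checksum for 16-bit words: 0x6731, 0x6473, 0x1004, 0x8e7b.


Sum all words (with carry folding):
+ 0x6731 = 0x6731
+ 0x6473 = 0xcba4
+ 0x1004 = 0xdba8
+ 0x8e7b = 0x6a24
One's complement: ~0x6a24
Checksum = 0x95db


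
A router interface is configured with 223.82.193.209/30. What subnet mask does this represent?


/30 means 30 network bits, 2 host bits
Binary: 11111111111111111111111111111100
Mask: 255.255.255.252


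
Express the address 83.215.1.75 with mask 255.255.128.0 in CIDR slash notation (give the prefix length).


Binary: 11111111.11111111.10000000.00000000
Count leading 1s
Prefix: /17


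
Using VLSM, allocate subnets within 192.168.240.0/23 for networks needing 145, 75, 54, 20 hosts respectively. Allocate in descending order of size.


145 hosts -> /24 (254 usable): 192.168.240.0/24
75 hosts -> /25 (126 usable): 192.168.241.0/25
54 hosts -> /26 (62 usable): 192.168.241.128/26
20 hosts -> /27 (30 usable): 192.168.241.192/27
Allocation: 192.168.240.0/24 (145 hosts, 254 usable); 192.168.241.0/25 (75 hosts, 126 usable); 192.168.241.128/26 (54 hosts, 62 usable); 192.168.241.192/27 (20 hosts, 30 usable)


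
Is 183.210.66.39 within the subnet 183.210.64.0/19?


Subnet network: 183.210.64.0
Test IP AND mask: 183.210.64.0
Yes, 183.210.66.39 is in 183.210.64.0/19


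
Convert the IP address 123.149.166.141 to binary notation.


123 = 01111011
149 = 10010101
166 = 10100110
141 = 10001101
Binary: 01111011.10010101.10100110.10001101


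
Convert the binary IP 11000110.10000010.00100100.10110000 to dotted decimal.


11000110 = 198
10000010 = 130
00100100 = 36
10110000 = 176
IP: 198.130.36.176


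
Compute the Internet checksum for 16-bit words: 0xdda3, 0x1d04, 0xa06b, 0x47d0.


Sum all words (with carry folding):
+ 0xdda3 = 0xdda3
+ 0x1d04 = 0xfaa7
+ 0xa06b = 0x9b13
+ 0x47d0 = 0xe2e3
One's complement: ~0xe2e3
Checksum = 0x1d1c


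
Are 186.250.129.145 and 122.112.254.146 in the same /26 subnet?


Mask: 255.255.255.192
186.250.129.145 AND mask = 186.250.129.128
122.112.254.146 AND mask = 122.112.254.128
No, different subnets (186.250.129.128 vs 122.112.254.128)


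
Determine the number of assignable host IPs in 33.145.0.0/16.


Host bits = 32 - 16 = 16
Total addresses = 2^16 = 65536
Usable = total - 2 (network and broadcast)
Usable hosts: 65534


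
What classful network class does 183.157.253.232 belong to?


First octet: 183
Binary: 10110111
10xxxxxx -> Class B (128-191)
Class B, default mask 255.255.0.0 (/16)


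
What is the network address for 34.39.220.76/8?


IP:   00100010.00100111.11011100.01001100
Mask: 11111111.00000000.00000000.00000000
AND operation:
Net:  00100010.00000000.00000000.00000000
Network: 34.0.0.0/8


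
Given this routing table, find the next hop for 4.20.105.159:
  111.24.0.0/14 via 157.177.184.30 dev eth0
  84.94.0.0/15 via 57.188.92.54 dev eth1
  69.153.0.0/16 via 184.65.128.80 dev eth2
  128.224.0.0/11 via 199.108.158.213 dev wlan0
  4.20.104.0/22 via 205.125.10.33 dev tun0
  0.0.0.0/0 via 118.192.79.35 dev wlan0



Longest prefix match for 4.20.105.159:
  /14 111.24.0.0: no
  /15 84.94.0.0: no
  /16 69.153.0.0: no
  /11 128.224.0.0: no
  /22 4.20.104.0: MATCH
  /0 0.0.0.0: MATCH
Selected: next-hop 205.125.10.33 via tun0 (matched /22)


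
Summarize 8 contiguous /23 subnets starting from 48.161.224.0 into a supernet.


Original prefix: /23
Number of subnets: 8 = 2^3
New prefix = 23 - 3 = 20
Supernet: 48.161.224.0/20


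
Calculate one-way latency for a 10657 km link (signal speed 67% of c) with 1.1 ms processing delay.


Speed = 0.67 * 3e5 km/s = 201000 km/s
Propagation delay = 10657 / 201000 = 0.053 s = 53.0199 ms
Processing delay = 1.1 ms
Total one-way latency = 54.1199 ms


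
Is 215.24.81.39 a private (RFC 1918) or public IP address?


RFC 1918 private ranges:
  10.0.0.0/8 (10.0.0.0 - 10.255.255.255)
  172.16.0.0/12 (172.16.0.0 - 172.31.255.255)
  192.168.0.0/16 (192.168.0.0 - 192.168.255.255)
Public (not in any RFC 1918 range)


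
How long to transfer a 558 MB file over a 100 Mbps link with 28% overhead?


Effective throughput = 100 * (1 - 28/100) = 72 Mbps
File size in Mb = 558 * 8 = 4464 Mb
Time = 4464 / 72
Time = 62 seconds


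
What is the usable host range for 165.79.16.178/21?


Network: 165.79.16.0
Broadcast: 165.79.23.255
First usable = network + 1
Last usable = broadcast - 1
Range: 165.79.16.1 to 165.79.23.254


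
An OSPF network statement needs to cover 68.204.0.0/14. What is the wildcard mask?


Subnet mask: 255.252.0.0
Wildcard = 255.255.255.255 - subnet mask
255 - 255 = 0
255 - 252 = 3
255 - 0 = 255
255 - 0 = 255
Wildcard: 0.3.255.255


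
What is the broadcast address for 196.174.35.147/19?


Network: 196.174.32.0/19
Host bits = 13
Set all host bits to 1:
Broadcast: 196.174.63.255


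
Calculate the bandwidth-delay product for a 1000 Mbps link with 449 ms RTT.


BDP = bandwidth * RTT
= 1000 Mbps * 449 ms
= 1000 * 1e6 * 449 / 1000 bits
= 449000000 bits
= 56125000 bytes
= 54809.5703 KB
BDP = 449000000 bits (56125000 bytes)


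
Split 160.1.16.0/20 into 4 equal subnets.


New prefix = 20 + 2 = 22
Each subnet has 1024 addresses
  160.1.16.0/22
  160.1.20.0/22
  160.1.24.0/22
  160.1.28.0/22
Subnets: 160.1.16.0/22, 160.1.20.0/22, 160.1.24.0/22, 160.1.28.0/22


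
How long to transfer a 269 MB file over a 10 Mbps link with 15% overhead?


Effective throughput = 10 * (1 - 15/100) = 8.5 Mbps
File size in Mb = 269 * 8 = 2152 Mb
Time = 2152 / 8.5
Time = 253.1765 seconds


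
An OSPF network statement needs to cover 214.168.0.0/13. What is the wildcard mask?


Subnet mask: 255.248.0.0
Wildcard = 255.255.255.255 - subnet mask
255 - 255 = 0
255 - 248 = 7
255 - 0 = 255
255 - 0 = 255
Wildcard: 0.7.255.255


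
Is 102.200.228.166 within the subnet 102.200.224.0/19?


Subnet network: 102.200.224.0
Test IP AND mask: 102.200.224.0
Yes, 102.200.228.166 is in 102.200.224.0/19


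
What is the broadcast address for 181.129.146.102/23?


Network: 181.129.146.0/23
Host bits = 9
Set all host bits to 1:
Broadcast: 181.129.147.255


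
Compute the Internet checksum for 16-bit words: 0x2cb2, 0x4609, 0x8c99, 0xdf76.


Sum all words (with carry folding):
+ 0x2cb2 = 0x2cb2
+ 0x4609 = 0x72bb
+ 0x8c99 = 0xff54
+ 0xdf76 = 0xdecb
One's complement: ~0xdecb
Checksum = 0x2134


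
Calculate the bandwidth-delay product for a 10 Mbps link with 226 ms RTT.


BDP = bandwidth * RTT
= 10 Mbps * 226 ms
= 10 * 1e6 * 226 / 1000 bits
= 2260000 bits
= 282500 bytes
= 275.8789 KB
BDP = 2260000 bits (282500 bytes)


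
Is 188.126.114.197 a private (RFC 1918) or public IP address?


RFC 1918 private ranges:
  10.0.0.0/8 (10.0.0.0 - 10.255.255.255)
  172.16.0.0/12 (172.16.0.0 - 172.31.255.255)
  192.168.0.0/16 (192.168.0.0 - 192.168.255.255)
Public (not in any RFC 1918 range)


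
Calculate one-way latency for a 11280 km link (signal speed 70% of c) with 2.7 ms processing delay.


Speed = 0.7 * 3e5 km/s = 210000 km/s
Propagation delay = 11280 / 210000 = 0.0537 s = 53.7143 ms
Processing delay = 2.7 ms
Total one-way latency = 56.4143 ms


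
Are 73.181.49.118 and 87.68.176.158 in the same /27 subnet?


Mask: 255.255.255.224
73.181.49.118 AND mask = 73.181.49.96
87.68.176.158 AND mask = 87.68.176.128
No, different subnets (73.181.49.96 vs 87.68.176.128)


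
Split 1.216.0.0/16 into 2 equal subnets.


New prefix = 16 + 1 = 17
Each subnet has 32768 addresses
  1.216.0.0/17
  1.216.128.0/17
Subnets: 1.216.0.0/17, 1.216.128.0/17


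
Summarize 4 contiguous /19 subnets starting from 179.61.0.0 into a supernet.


Original prefix: /19
Number of subnets: 4 = 2^2
New prefix = 19 - 2 = 17
Supernet: 179.61.0.0/17


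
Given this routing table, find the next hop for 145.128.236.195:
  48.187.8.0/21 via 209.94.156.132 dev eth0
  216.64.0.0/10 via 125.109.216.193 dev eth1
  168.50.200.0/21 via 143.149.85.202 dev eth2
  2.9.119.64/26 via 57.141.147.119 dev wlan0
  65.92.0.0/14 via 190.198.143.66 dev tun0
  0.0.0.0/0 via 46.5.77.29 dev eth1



Longest prefix match for 145.128.236.195:
  /21 48.187.8.0: no
  /10 216.64.0.0: no
  /21 168.50.200.0: no
  /26 2.9.119.64: no
  /14 65.92.0.0: no
  /0 0.0.0.0: MATCH
Selected: next-hop 46.5.77.29 via eth1 (matched /0)


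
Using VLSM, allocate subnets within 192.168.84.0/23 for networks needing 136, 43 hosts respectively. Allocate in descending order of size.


136 hosts -> /24 (254 usable): 192.168.84.0/24
43 hosts -> /26 (62 usable): 192.168.85.0/26
Allocation: 192.168.84.0/24 (136 hosts, 254 usable); 192.168.85.0/26 (43 hosts, 62 usable)


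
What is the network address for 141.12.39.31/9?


IP:   10001101.00001100.00100111.00011111
Mask: 11111111.10000000.00000000.00000000
AND operation:
Net:  10001101.00000000.00000000.00000000
Network: 141.0.0.0/9


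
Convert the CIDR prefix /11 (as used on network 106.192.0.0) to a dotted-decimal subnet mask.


/11 means 11 network bits, 21 host bits
Binary: 11111111111000000000000000000000
Mask: 255.224.0.0


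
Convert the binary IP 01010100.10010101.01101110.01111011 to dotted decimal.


01010100 = 84
10010101 = 149
01101110 = 110
01111011 = 123
IP: 84.149.110.123


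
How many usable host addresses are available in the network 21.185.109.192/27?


Host bits = 32 - 27 = 5
Total addresses = 2^5 = 32
Usable = total - 2 (network and broadcast)
Usable hosts: 30


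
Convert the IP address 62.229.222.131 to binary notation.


62 = 00111110
229 = 11100101
222 = 11011110
131 = 10000011
Binary: 00111110.11100101.11011110.10000011


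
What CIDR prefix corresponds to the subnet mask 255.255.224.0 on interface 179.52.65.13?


Binary: 11111111.11111111.11100000.00000000
Count leading 1s
Prefix: /19


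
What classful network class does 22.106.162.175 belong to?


First octet: 22
Binary: 00010110
0xxxxxxx -> Class A (1-126)
Class A, default mask 255.0.0.0 (/8)


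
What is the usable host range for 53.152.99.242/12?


Network: 53.144.0.0
Broadcast: 53.159.255.255
First usable = network + 1
Last usable = broadcast - 1
Range: 53.144.0.1 to 53.159.255.254


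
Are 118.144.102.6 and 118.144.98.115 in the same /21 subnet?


Mask: 255.255.248.0
118.144.102.6 AND mask = 118.144.96.0
118.144.98.115 AND mask = 118.144.96.0
Yes, same subnet (118.144.96.0)


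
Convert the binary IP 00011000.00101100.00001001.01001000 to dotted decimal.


00011000 = 24
00101100 = 44
00001001 = 9
01001000 = 72
IP: 24.44.9.72


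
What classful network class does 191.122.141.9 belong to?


First octet: 191
Binary: 10111111
10xxxxxx -> Class B (128-191)
Class B, default mask 255.255.0.0 (/16)


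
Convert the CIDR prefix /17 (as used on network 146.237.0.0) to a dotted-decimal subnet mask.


/17 means 17 network bits, 15 host bits
Binary: 11111111111111111000000000000000
Mask: 255.255.128.0


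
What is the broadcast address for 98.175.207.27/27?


Network: 98.175.207.0/27
Host bits = 5
Set all host bits to 1:
Broadcast: 98.175.207.31


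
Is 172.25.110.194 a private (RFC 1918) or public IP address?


RFC 1918 private ranges:
  10.0.0.0/8 (10.0.0.0 - 10.255.255.255)
  172.16.0.0/12 (172.16.0.0 - 172.31.255.255)
  192.168.0.0/16 (192.168.0.0 - 192.168.255.255)
Private (in 172.16.0.0/12)


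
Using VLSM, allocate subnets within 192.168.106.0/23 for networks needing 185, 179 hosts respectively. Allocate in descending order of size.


185 hosts -> /24 (254 usable): 192.168.106.0/24
179 hosts -> /24 (254 usable): 192.168.107.0/24
Allocation: 192.168.106.0/24 (185 hosts, 254 usable); 192.168.107.0/24 (179 hosts, 254 usable)


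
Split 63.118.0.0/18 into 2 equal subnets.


New prefix = 18 + 1 = 19
Each subnet has 8192 addresses
  63.118.0.0/19
  63.118.32.0/19
Subnets: 63.118.0.0/19, 63.118.32.0/19


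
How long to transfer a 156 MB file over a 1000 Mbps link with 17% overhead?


Effective throughput = 1000 * (1 - 17/100) = 830 Mbps
File size in Mb = 156 * 8 = 1248 Mb
Time = 1248 / 830
Time = 1.5036 seconds


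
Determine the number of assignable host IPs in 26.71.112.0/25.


Host bits = 32 - 25 = 7
Total addresses = 2^7 = 128
Usable = total - 2 (network and broadcast)
Usable hosts: 126


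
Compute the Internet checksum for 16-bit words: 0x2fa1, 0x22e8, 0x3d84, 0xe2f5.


Sum all words (with carry folding):
+ 0x2fa1 = 0x2fa1
+ 0x22e8 = 0x5289
+ 0x3d84 = 0x900d
+ 0xe2f5 = 0x7303
One's complement: ~0x7303
Checksum = 0x8cfc


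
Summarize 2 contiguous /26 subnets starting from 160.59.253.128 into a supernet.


Original prefix: /26
Number of subnets: 2 = 2^1
New prefix = 26 - 1 = 25
Supernet: 160.59.253.128/25


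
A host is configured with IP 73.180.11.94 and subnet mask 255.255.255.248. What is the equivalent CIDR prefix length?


Binary: 11111111.11111111.11111111.11111000
Count leading 1s
Prefix: /29


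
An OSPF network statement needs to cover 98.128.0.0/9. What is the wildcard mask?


Subnet mask: 255.128.0.0
Wildcard = 255.255.255.255 - subnet mask
255 - 255 = 0
255 - 128 = 127
255 - 0 = 255
255 - 0 = 255
Wildcard: 0.127.255.255


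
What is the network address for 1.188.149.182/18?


IP:   00000001.10111100.10010101.10110110
Mask: 11111111.11111111.11000000.00000000
AND operation:
Net:  00000001.10111100.10000000.00000000
Network: 1.188.128.0/18


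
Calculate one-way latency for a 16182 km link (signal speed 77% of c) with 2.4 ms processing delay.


Speed = 0.77 * 3e5 km/s = 231000 km/s
Propagation delay = 16182 / 231000 = 0.0701 s = 70.0519 ms
Processing delay = 2.4 ms
Total one-way latency = 72.4519 ms


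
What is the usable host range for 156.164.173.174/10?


Network: 156.128.0.0
Broadcast: 156.191.255.255
First usable = network + 1
Last usable = broadcast - 1
Range: 156.128.0.1 to 156.191.255.254


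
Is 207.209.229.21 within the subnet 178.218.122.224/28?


Subnet network: 178.218.122.224
Test IP AND mask: 207.209.229.16
No, 207.209.229.21 is not in 178.218.122.224/28


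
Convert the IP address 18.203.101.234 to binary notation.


18 = 00010010
203 = 11001011
101 = 01100101
234 = 11101010
Binary: 00010010.11001011.01100101.11101010


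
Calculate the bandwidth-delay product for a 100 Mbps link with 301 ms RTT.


BDP = bandwidth * RTT
= 100 Mbps * 301 ms
= 100 * 1e6 * 301 / 1000 bits
= 30100000 bits
= 3762500 bytes
= 3674.3164 KB
BDP = 30100000 bits (3762500 bytes)


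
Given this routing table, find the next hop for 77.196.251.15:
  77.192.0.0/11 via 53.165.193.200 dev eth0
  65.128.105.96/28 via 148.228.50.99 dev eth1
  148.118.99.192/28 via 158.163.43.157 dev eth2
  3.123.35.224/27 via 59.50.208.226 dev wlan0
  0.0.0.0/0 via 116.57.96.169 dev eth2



Longest prefix match for 77.196.251.15:
  /11 77.192.0.0: MATCH
  /28 65.128.105.96: no
  /28 148.118.99.192: no
  /27 3.123.35.224: no
  /0 0.0.0.0: MATCH
Selected: next-hop 53.165.193.200 via eth0 (matched /11)


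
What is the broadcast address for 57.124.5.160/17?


Network: 57.124.0.0/17
Host bits = 15
Set all host bits to 1:
Broadcast: 57.124.127.255


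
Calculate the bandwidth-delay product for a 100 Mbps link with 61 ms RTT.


BDP = bandwidth * RTT
= 100 Mbps * 61 ms
= 100 * 1e6 * 61 / 1000 bits
= 6100000 bits
= 762500 bytes
= 744.6289 KB
BDP = 6100000 bits (762500 bytes)


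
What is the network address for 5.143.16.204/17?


IP:   00000101.10001111.00010000.11001100
Mask: 11111111.11111111.10000000.00000000
AND operation:
Net:  00000101.10001111.00000000.00000000
Network: 5.143.0.0/17


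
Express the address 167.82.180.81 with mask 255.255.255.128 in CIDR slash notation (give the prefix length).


Binary: 11111111.11111111.11111111.10000000
Count leading 1s
Prefix: /25


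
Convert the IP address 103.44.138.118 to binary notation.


103 = 01100111
44 = 00101100
138 = 10001010
118 = 01110110
Binary: 01100111.00101100.10001010.01110110


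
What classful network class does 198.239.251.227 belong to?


First octet: 198
Binary: 11000110
110xxxxx -> Class C (192-223)
Class C, default mask 255.255.255.0 (/24)


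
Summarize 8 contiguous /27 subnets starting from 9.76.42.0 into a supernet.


Original prefix: /27
Number of subnets: 8 = 2^3
New prefix = 27 - 3 = 24
Supernet: 9.76.42.0/24


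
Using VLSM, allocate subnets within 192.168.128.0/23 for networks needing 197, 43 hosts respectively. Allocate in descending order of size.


197 hosts -> /24 (254 usable): 192.168.128.0/24
43 hosts -> /26 (62 usable): 192.168.129.0/26
Allocation: 192.168.128.0/24 (197 hosts, 254 usable); 192.168.129.0/26 (43 hosts, 62 usable)


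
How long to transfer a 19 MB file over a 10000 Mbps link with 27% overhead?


Effective throughput = 10000 * (1 - 27/100) = 7300 Mbps
File size in Mb = 19 * 8 = 152 Mb
Time = 152 / 7300
Time = 0.0208 seconds


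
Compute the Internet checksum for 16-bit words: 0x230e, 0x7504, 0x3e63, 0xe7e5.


Sum all words (with carry folding):
+ 0x230e = 0x230e
+ 0x7504 = 0x9812
+ 0x3e63 = 0xd675
+ 0xe7e5 = 0xbe5b
One's complement: ~0xbe5b
Checksum = 0x41a4


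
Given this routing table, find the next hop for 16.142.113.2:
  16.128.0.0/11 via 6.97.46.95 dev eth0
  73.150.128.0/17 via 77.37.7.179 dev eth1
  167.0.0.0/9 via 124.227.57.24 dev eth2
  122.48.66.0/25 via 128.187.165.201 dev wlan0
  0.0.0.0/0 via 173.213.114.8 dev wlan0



Longest prefix match for 16.142.113.2:
  /11 16.128.0.0: MATCH
  /17 73.150.128.0: no
  /9 167.0.0.0: no
  /25 122.48.66.0: no
  /0 0.0.0.0: MATCH
Selected: next-hop 6.97.46.95 via eth0 (matched /11)


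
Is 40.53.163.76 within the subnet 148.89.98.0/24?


Subnet network: 148.89.98.0
Test IP AND mask: 40.53.163.0
No, 40.53.163.76 is not in 148.89.98.0/24


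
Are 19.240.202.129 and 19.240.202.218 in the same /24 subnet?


Mask: 255.255.255.0
19.240.202.129 AND mask = 19.240.202.0
19.240.202.218 AND mask = 19.240.202.0
Yes, same subnet (19.240.202.0)


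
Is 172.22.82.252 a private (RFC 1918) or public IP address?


RFC 1918 private ranges:
  10.0.0.0/8 (10.0.0.0 - 10.255.255.255)
  172.16.0.0/12 (172.16.0.0 - 172.31.255.255)
  192.168.0.0/16 (192.168.0.0 - 192.168.255.255)
Private (in 172.16.0.0/12)


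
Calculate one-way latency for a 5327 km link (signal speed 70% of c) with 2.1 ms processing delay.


Speed = 0.7 * 3e5 km/s = 210000 km/s
Propagation delay = 5327 / 210000 = 0.0254 s = 25.3667 ms
Processing delay = 2.1 ms
Total one-way latency = 27.4667 ms


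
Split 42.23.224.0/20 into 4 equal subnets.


New prefix = 20 + 2 = 22
Each subnet has 1024 addresses
  42.23.224.0/22
  42.23.228.0/22
  42.23.232.0/22
  42.23.236.0/22
Subnets: 42.23.224.0/22, 42.23.228.0/22, 42.23.232.0/22, 42.23.236.0/22


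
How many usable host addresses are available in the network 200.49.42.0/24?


Host bits = 32 - 24 = 8
Total addresses = 2^8 = 256
Usable = total - 2 (network and broadcast)
Usable hosts: 254


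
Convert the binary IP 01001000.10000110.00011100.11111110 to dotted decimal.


01001000 = 72
10000110 = 134
00011100 = 28
11111110 = 254
IP: 72.134.28.254


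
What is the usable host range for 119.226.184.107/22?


Network: 119.226.184.0
Broadcast: 119.226.187.255
First usable = network + 1
Last usable = broadcast - 1
Range: 119.226.184.1 to 119.226.187.254


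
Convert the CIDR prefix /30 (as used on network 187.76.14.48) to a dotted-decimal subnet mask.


/30 means 30 network bits, 2 host bits
Binary: 11111111111111111111111111111100
Mask: 255.255.255.252


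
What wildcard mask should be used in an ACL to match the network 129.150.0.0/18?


Subnet mask: 255.255.192.0
Wildcard = 255.255.255.255 - subnet mask
255 - 255 = 0
255 - 255 = 0
255 - 192 = 63
255 - 0 = 255
Wildcard: 0.0.63.255


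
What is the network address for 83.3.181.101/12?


IP:   01010011.00000011.10110101.01100101
Mask: 11111111.11110000.00000000.00000000
AND operation:
Net:  01010011.00000000.00000000.00000000
Network: 83.0.0.0/12


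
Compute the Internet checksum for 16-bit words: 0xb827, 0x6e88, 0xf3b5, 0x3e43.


Sum all words (with carry folding):
+ 0xb827 = 0xb827
+ 0x6e88 = 0x26b0
+ 0xf3b5 = 0x1a66
+ 0x3e43 = 0x58a9
One's complement: ~0x58a9
Checksum = 0xa756


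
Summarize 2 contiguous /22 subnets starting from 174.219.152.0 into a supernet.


Original prefix: /22
Number of subnets: 2 = 2^1
New prefix = 22 - 1 = 21
Supernet: 174.219.152.0/21


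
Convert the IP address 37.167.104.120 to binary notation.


37 = 00100101
167 = 10100111
104 = 01101000
120 = 01111000
Binary: 00100101.10100111.01101000.01111000


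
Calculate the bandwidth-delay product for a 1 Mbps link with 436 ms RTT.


BDP = bandwidth * RTT
= 1 Mbps * 436 ms
= 1 * 1e6 * 436 / 1000 bits
= 436000 bits
= 54500 bytes
= 53.2227 KB
BDP = 436000 bits (54500 bytes)


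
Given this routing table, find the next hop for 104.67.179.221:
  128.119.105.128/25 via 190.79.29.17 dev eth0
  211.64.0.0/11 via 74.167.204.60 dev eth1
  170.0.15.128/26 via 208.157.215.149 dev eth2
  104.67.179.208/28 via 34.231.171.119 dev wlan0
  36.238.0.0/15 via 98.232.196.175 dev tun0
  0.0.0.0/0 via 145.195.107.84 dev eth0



Longest prefix match for 104.67.179.221:
  /25 128.119.105.128: no
  /11 211.64.0.0: no
  /26 170.0.15.128: no
  /28 104.67.179.208: MATCH
  /15 36.238.0.0: no
  /0 0.0.0.0: MATCH
Selected: next-hop 34.231.171.119 via wlan0 (matched /28)


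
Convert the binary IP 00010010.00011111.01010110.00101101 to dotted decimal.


00010010 = 18
00011111 = 31
01010110 = 86
00101101 = 45
IP: 18.31.86.45


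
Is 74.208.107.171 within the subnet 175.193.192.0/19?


Subnet network: 175.193.192.0
Test IP AND mask: 74.208.96.0
No, 74.208.107.171 is not in 175.193.192.0/19


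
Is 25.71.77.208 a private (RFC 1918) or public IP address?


RFC 1918 private ranges:
  10.0.0.0/8 (10.0.0.0 - 10.255.255.255)
  172.16.0.0/12 (172.16.0.0 - 172.31.255.255)
  192.168.0.0/16 (192.168.0.0 - 192.168.255.255)
Public (not in any RFC 1918 range)


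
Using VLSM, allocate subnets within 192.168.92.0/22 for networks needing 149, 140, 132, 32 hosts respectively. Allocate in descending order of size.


149 hosts -> /24 (254 usable): 192.168.92.0/24
140 hosts -> /24 (254 usable): 192.168.93.0/24
132 hosts -> /24 (254 usable): 192.168.94.0/24
32 hosts -> /26 (62 usable): 192.168.95.0/26
Allocation: 192.168.92.0/24 (149 hosts, 254 usable); 192.168.93.0/24 (140 hosts, 254 usable); 192.168.94.0/24 (132 hosts, 254 usable); 192.168.95.0/26 (32 hosts, 62 usable)


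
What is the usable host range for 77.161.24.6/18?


Network: 77.161.0.0
Broadcast: 77.161.63.255
First usable = network + 1
Last usable = broadcast - 1
Range: 77.161.0.1 to 77.161.63.254


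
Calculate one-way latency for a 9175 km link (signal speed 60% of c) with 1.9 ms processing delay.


Speed = 0.6 * 3e5 km/s = 180000 km/s
Propagation delay = 9175 / 180000 = 0.051 s = 50.9722 ms
Processing delay = 1.9 ms
Total one-way latency = 52.8722 ms


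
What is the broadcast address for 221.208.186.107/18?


Network: 221.208.128.0/18
Host bits = 14
Set all host bits to 1:
Broadcast: 221.208.191.255


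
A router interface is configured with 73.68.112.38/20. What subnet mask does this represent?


/20 means 20 network bits, 12 host bits
Binary: 11111111111111111111000000000000
Mask: 255.255.240.0


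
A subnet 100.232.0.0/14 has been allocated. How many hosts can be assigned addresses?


Host bits = 32 - 14 = 18
Total addresses = 2^18 = 262144
Usable = total - 2 (network and broadcast)
Usable hosts: 262142


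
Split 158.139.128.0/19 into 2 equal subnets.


New prefix = 19 + 1 = 20
Each subnet has 4096 addresses
  158.139.128.0/20
  158.139.144.0/20
Subnets: 158.139.128.0/20, 158.139.144.0/20


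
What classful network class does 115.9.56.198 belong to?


First octet: 115
Binary: 01110011
0xxxxxxx -> Class A (1-126)
Class A, default mask 255.0.0.0 (/8)


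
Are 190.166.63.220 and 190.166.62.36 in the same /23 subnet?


Mask: 255.255.254.0
190.166.63.220 AND mask = 190.166.62.0
190.166.62.36 AND mask = 190.166.62.0
Yes, same subnet (190.166.62.0)


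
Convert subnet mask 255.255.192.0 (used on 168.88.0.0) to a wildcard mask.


Subnet mask: 255.255.192.0
Wildcard = 255.255.255.255 - subnet mask
255 - 255 = 0
255 - 255 = 0
255 - 192 = 63
255 - 0 = 255
Wildcard: 0.0.63.255


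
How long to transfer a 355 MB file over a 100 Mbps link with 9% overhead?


Effective throughput = 100 * (1 - 9/100) = 91 Mbps
File size in Mb = 355 * 8 = 2840 Mb
Time = 2840 / 91
Time = 31.2088 seconds


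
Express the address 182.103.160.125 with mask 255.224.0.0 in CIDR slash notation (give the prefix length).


Binary: 11111111.11100000.00000000.00000000
Count leading 1s
Prefix: /11


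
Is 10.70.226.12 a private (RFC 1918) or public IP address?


RFC 1918 private ranges:
  10.0.0.0/8 (10.0.0.0 - 10.255.255.255)
  172.16.0.0/12 (172.16.0.0 - 172.31.255.255)
  192.168.0.0/16 (192.168.0.0 - 192.168.255.255)
Private (in 10.0.0.0/8)


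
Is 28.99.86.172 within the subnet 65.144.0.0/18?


Subnet network: 65.144.0.0
Test IP AND mask: 28.99.64.0
No, 28.99.86.172 is not in 65.144.0.0/18


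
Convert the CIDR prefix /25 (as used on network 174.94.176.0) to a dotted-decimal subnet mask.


/25 means 25 network bits, 7 host bits
Binary: 11111111111111111111111110000000
Mask: 255.255.255.128


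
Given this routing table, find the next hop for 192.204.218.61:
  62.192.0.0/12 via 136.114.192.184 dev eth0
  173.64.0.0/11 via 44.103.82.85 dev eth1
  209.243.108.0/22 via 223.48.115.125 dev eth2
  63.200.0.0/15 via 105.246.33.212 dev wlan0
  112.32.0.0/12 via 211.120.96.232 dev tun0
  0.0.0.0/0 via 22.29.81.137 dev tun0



Longest prefix match for 192.204.218.61:
  /12 62.192.0.0: no
  /11 173.64.0.0: no
  /22 209.243.108.0: no
  /15 63.200.0.0: no
  /12 112.32.0.0: no
  /0 0.0.0.0: MATCH
Selected: next-hop 22.29.81.137 via tun0 (matched /0)


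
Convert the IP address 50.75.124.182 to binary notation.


50 = 00110010
75 = 01001011
124 = 01111100
182 = 10110110
Binary: 00110010.01001011.01111100.10110110


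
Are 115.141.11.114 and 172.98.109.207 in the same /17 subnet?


Mask: 255.255.128.0
115.141.11.114 AND mask = 115.141.0.0
172.98.109.207 AND mask = 172.98.0.0
No, different subnets (115.141.0.0 vs 172.98.0.0)


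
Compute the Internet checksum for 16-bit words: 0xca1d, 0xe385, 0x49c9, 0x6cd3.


Sum all words (with carry folding):
+ 0xca1d = 0xca1d
+ 0xe385 = 0xada3
+ 0x49c9 = 0xf76c
+ 0x6cd3 = 0x6440
One's complement: ~0x6440
Checksum = 0x9bbf


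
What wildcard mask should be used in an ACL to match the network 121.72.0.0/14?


Subnet mask: 255.252.0.0
Wildcard = 255.255.255.255 - subnet mask
255 - 255 = 0
255 - 252 = 3
255 - 0 = 255
255 - 0 = 255
Wildcard: 0.3.255.255


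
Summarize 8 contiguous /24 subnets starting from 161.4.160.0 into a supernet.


Original prefix: /24
Number of subnets: 8 = 2^3
New prefix = 24 - 3 = 21
Supernet: 161.4.160.0/21


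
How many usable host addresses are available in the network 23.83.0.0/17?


Host bits = 32 - 17 = 15
Total addresses = 2^15 = 32768
Usable = total - 2 (network and broadcast)
Usable hosts: 32766


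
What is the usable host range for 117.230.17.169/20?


Network: 117.230.16.0
Broadcast: 117.230.31.255
First usable = network + 1
Last usable = broadcast - 1
Range: 117.230.16.1 to 117.230.31.254


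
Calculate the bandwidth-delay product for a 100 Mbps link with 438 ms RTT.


BDP = bandwidth * RTT
= 100 Mbps * 438 ms
= 100 * 1e6 * 438 / 1000 bits
= 43800000 bits
= 5475000 bytes
= 5346.6797 KB
BDP = 43800000 bits (5475000 bytes)


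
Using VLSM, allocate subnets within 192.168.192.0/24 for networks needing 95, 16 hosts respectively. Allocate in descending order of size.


95 hosts -> /25 (126 usable): 192.168.192.0/25
16 hosts -> /27 (30 usable): 192.168.192.128/27
Allocation: 192.168.192.0/25 (95 hosts, 126 usable); 192.168.192.128/27 (16 hosts, 30 usable)


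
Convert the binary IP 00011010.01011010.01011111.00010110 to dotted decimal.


00011010 = 26
01011010 = 90
01011111 = 95
00010110 = 22
IP: 26.90.95.22


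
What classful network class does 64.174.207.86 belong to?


First octet: 64
Binary: 01000000
0xxxxxxx -> Class A (1-126)
Class A, default mask 255.0.0.0 (/8)


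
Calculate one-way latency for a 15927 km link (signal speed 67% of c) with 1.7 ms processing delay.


Speed = 0.67 * 3e5 km/s = 201000 km/s
Propagation delay = 15927 / 201000 = 0.0792 s = 79.2388 ms
Processing delay = 1.7 ms
Total one-way latency = 80.9388 ms


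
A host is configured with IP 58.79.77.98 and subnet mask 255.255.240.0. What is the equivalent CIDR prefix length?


Binary: 11111111.11111111.11110000.00000000
Count leading 1s
Prefix: /20


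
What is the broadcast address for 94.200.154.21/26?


Network: 94.200.154.0/26
Host bits = 6
Set all host bits to 1:
Broadcast: 94.200.154.63


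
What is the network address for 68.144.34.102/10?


IP:   01000100.10010000.00100010.01100110
Mask: 11111111.11000000.00000000.00000000
AND operation:
Net:  01000100.10000000.00000000.00000000
Network: 68.128.0.0/10


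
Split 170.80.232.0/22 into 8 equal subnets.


New prefix = 22 + 3 = 25
Each subnet has 128 addresses
  170.80.232.0/25
  170.80.232.128/25
  170.80.233.0/25
  170.80.233.128/25
  170.80.234.0/25
  170.80.234.128/25
  170.80.235.0/25
  170.80.235.128/25
Subnets: 170.80.232.0/25, 170.80.232.128/25, 170.80.233.0/25, 170.80.233.128/25, 170.80.234.0/25, 170.80.234.128/25, 170.80.235.0/25, 170.80.235.128/25


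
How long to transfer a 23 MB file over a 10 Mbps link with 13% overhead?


Effective throughput = 10 * (1 - 13/100) = 8.7 Mbps
File size in Mb = 23 * 8 = 184 Mb
Time = 184 / 8.7
Time = 21.1494 seconds


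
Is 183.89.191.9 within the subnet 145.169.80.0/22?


Subnet network: 145.169.80.0
Test IP AND mask: 183.89.188.0
No, 183.89.191.9 is not in 145.169.80.0/22


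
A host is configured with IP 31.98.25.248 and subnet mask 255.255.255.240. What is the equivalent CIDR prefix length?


Binary: 11111111.11111111.11111111.11110000
Count leading 1s
Prefix: /28


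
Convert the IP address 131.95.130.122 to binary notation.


131 = 10000011
95 = 01011111
130 = 10000010
122 = 01111010
Binary: 10000011.01011111.10000010.01111010


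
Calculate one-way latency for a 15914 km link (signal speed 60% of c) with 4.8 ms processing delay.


Speed = 0.6 * 3e5 km/s = 180000 km/s
Propagation delay = 15914 / 180000 = 0.0884 s = 88.4111 ms
Processing delay = 4.8 ms
Total one-way latency = 93.2111 ms


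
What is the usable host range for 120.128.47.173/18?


Network: 120.128.0.0
Broadcast: 120.128.63.255
First usable = network + 1
Last usable = broadcast - 1
Range: 120.128.0.1 to 120.128.63.254


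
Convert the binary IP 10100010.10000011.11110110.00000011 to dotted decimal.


10100010 = 162
10000011 = 131
11110110 = 246
00000011 = 3
IP: 162.131.246.3


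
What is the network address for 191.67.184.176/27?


IP:   10111111.01000011.10111000.10110000
Mask: 11111111.11111111.11111111.11100000
AND operation:
Net:  10111111.01000011.10111000.10100000
Network: 191.67.184.160/27


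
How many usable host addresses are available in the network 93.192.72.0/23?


Host bits = 32 - 23 = 9
Total addresses = 2^9 = 512
Usable = total - 2 (network and broadcast)
Usable hosts: 510


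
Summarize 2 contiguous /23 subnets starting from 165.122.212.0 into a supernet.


Original prefix: /23
Number of subnets: 2 = 2^1
New prefix = 23 - 1 = 22
Supernet: 165.122.212.0/22


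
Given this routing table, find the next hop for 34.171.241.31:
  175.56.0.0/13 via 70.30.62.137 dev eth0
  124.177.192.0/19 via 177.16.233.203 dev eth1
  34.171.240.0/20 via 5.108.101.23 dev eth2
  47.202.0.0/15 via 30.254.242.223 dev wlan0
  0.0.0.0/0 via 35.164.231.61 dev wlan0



Longest prefix match for 34.171.241.31:
  /13 175.56.0.0: no
  /19 124.177.192.0: no
  /20 34.171.240.0: MATCH
  /15 47.202.0.0: no
  /0 0.0.0.0: MATCH
Selected: next-hop 5.108.101.23 via eth2 (matched /20)


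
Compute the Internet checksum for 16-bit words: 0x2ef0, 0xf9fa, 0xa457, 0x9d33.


Sum all words (with carry folding):
+ 0x2ef0 = 0x2ef0
+ 0xf9fa = 0x28eb
+ 0xa457 = 0xcd42
+ 0x9d33 = 0x6a76
One's complement: ~0x6a76
Checksum = 0x9589


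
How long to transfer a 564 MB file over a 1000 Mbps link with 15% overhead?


Effective throughput = 1000 * (1 - 15/100) = 850 Mbps
File size in Mb = 564 * 8 = 4512 Mb
Time = 4512 / 850
Time = 5.3082 seconds


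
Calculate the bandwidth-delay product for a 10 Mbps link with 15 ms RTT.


BDP = bandwidth * RTT
= 10 Mbps * 15 ms
= 10 * 1e6 * 15 / 1000 bits
= 150000 bits
= 18750 bytes
= 18.3105 KB
BDP = 150000 bits (18750 bytes)


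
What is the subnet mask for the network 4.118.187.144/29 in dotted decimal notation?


/29 means 29 network bits, 3 host bits
Binary: 11111111111111111111111111111000
Mask: 255.255.255.248


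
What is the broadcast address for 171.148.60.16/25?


Network: 171.148.60.0/25
Host bits = 7
Set all host bits to 1:
Broadcast: 171.148.60.127


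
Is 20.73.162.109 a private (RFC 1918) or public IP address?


RFC 1918 private ranges:
  10.0.0.0/8 (10.0.0.0 - 10.255.255.255)
  172.16.0.0/12 (172.16.0.0 - 172.31.255.255)
  192.168.0.0/16 (192.168.0.0 - 192.168.255.255)
Public (not in any RFC 1918 range)


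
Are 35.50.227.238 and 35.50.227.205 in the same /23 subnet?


Mask: 255.255.254.0
35.50.227.238 AND mask = 35.50.226.0
35.50.227.205 AND mask = 35.50.226.0
Yes, same subnet (35.50.226.0)


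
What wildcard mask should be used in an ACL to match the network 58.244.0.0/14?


Subnet mask: 255.252.0.0
Wildcard = 255.255.255.255 - subnet mask
255 - 255 = 0
255 - 252 = 3
255 - 0 = 255
255 - 0 = 255
Wildcard: 0.3.255.255


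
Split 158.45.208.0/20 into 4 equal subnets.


New prefix = 20 + 2 = 22
Each subnet has 1024 addresses
  158.45.208.0/22
  158.45.212.0/22
  158.45.216.0/22
  158.45.220.0/22
Subnets: 158.45.208.0/22, 158.45.212.0/22, 158.45.216.0/22, 158.45.220.0/22


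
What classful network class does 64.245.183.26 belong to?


First octet: 64
Binary: 01000000
0xxxxxxx -> Class A (1-126)
Class A, default mask 255.0.0.0 (/8)


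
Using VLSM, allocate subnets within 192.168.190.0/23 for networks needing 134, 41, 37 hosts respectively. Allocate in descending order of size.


134 hosts -> /24 (254 usable): 192.168.190.0/24
41 hosts -> /26 (62 usable): 192.168.191.0/26
37 hosts -> /26 (62 usable): 192.168.191.64/26
Allocation: 192.168.190.0/24 (134 hosts, 254 usable); 192.168.191.0/26 (41 hosts, 62 usable); 192.168.191.64/26 (37 hosts, 62 usable)


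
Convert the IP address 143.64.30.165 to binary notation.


143 = 10001111
64 = 01000000
30 = 00011110
165 = 10100101
Binary: 10001111.01000000.00011110.10100101
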